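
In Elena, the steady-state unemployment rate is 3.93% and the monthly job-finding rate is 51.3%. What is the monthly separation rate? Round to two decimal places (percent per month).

From u* = s/(s+f): s = u·f/(1−u).
s = 0.0393 × 51.3 / (1 − 0.0393) = 2.0161 / 0.9607 ≈ 2.10% per month.

Separation rate ≈ 2.10% per month.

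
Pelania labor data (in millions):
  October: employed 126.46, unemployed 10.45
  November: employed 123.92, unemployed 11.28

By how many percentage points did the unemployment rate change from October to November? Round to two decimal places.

The unemployment rate changed by +0.71 percentage points.

October: labor force = 126.46 + 10.45 = 136.91; u = 10.45/136.91 = 7.63%.
November: labor force = 123.92 + 11.28 = 135.20; u = 11.28/135.20 = 8.34%.
Change = 8.34% − 7.63% = +0.71 pp.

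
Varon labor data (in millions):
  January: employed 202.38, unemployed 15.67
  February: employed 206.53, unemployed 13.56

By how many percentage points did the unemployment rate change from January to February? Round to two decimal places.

January: labor force = 202.38 + 15.67 = 218.05; u = 15.67/218.05 = 7.19%.
February: labor force = 206.53 + 13.56 = 220.09; u = 13.56/220.09 = 6.16%.
Change = 6.16% − 7.19% = −1.03 pp.

The unemployment rate changed by −1.03 percentage points.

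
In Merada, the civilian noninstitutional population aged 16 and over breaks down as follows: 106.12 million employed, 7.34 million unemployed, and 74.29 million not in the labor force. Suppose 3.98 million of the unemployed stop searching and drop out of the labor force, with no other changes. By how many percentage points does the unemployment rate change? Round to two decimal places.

The unemployment rate changes by −3.40 percentage points.

Initially, labor force = 106.12 + 7.34 = 113.46 million, so u = 7.34/113.46 = 6.47%.
After the change, unemployed and labor force both fall by 3.98 → E = 106.12, U = 3.36, labor force = 109.48 million.
New unemployment rate = 3.36 / 109.48 = 3.07%.
Change = 3.07% − 6.47% = −3.40 percentage points.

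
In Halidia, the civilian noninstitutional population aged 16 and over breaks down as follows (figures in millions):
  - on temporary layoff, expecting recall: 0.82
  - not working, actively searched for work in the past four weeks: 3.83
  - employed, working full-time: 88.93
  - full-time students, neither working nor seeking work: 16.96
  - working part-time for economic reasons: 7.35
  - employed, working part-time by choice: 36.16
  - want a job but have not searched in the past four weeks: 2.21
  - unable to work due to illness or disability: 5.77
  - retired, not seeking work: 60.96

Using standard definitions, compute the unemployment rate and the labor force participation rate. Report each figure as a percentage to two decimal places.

Employed = 88.93 + 7.35 + 36.16 = 132.44 million (anyone who worked, including part-time for economic reasons, counts as employed).
Unemployed = 0.82 + 3.83 = 4.65 million (jobless and actively searching, or on temporary layoff).
Labor force = 132.44 + 4.65 = 137.09 million.
Not in labor force = 16.96 + 2.21 + 5.77 + 60.96 = 85.90 million (those not working and not actively searching are outside the labor force — including those who want a job but have given up searching).
Civilian working-age population = 137.09 + 85.90 = 222.99 million.
Unemployment rate = 4.65 / 137.09 = 3.39%.
Labor force participation rate = 137.09 / 222.99 = 61.48%.

Unemployment rate ≈ 3.39%; labor force participation rate ≈ 61.48%.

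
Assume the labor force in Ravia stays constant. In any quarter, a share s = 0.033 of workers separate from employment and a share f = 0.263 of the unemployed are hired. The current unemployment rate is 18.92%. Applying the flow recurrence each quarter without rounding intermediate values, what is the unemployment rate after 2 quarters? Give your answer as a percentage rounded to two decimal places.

Unemployment rate after two quarters ≈ 15.00%.

With a fixed labor force, u_{t+1} = u_t + s·(1−u_t) − f·u_t = u_t·(1−s−f) + s.
Here 1−s−f = 0.704 and s = 0.033.
u_1 = 0.189200 × 0.704 + 0.033 = 0.166197.
u_2 = 0.166197 × 0.704 + 0.033 = 0.150003.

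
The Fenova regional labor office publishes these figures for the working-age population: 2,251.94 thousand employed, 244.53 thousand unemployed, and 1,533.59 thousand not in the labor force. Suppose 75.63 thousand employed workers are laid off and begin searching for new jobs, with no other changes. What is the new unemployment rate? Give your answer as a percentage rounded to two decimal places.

Initially, labor force = 2,251.94 + 244.53 = 2,496.47 thousand, so u = 244.53/2,496.47 = 9.80%.
After the change, employed falls and unemployed rises by 75.63; labor force unchanged → E = 2,176.31, U = 320.16, labor force = 2,496.47 thousand.
New unemployment rate = 320.16 / 2,496.47 = 12.82%.

New unemployment rate ≈ 12.82%.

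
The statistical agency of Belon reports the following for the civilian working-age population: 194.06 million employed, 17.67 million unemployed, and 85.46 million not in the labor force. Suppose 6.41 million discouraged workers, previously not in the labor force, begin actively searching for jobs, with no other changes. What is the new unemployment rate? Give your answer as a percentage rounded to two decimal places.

New unemployment rate ≈ 11.04%.

Initially, labor force = 194.06 + 17.67 = 211.73 million, so u = 17.67/211.73 = 8.35%.
After the change, unemployed and labor force both rise by 6.41 → E = 194.06, U = 24.08, labor force = 218.14 million.
New unemployment rate = 24.08 / 218.14 = 11.04%.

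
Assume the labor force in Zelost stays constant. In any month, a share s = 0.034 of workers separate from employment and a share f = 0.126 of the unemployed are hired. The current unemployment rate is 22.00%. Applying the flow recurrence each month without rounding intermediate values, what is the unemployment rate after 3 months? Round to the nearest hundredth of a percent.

Unemployment rate after three months ≈ 21.69%.

With a fixed labor force, u_{t+1} = u_t + s·(1−u_t) − f·u_t = u_t·(1−s−f) + s.
Here 1−s−f = 0.840 and s = 0.034.
u_1 = 0.220000 × 0.840 + 0.034 = 0.218800.
u_2 = 0.218800 × 0.840 + 0.034 = 0.217792.
u_3 = 0.217792 × 0.840 + 0.034 = 0.216945.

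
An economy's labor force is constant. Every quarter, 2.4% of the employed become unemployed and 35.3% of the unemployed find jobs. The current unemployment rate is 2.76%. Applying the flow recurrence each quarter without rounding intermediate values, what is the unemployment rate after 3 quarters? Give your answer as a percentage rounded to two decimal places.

Unemployment rate after three quarters ≈ 5.49%.

With a fixed labor force, u_{t+1} = u_t + s·(1−u_t) − f·u_t = u_t·(1−s−f) + s.
Here 1−s−f = 0.623 and s = 0.024.
u_1 = 0.027600 × 0.623 + 0.024 = 0.041195.
u_2 = 0.041195 × 0.623 + 0.024 = 0.049664.
u_3 = 0.049664 × 0.623 + 0.024 = 0.054941.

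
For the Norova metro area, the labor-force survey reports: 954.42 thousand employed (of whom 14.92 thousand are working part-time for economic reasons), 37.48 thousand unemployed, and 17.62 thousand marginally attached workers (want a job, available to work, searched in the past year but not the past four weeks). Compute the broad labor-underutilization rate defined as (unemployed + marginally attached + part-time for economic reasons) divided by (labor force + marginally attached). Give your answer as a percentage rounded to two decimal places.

Labor force = 954.42 + 37.48 = 991.90 thousand.
Numerator = 37.48 + 17.62 + 14.92 = 70.02 thousand.
Denominator = 991.90 + 17.62 = 1,009.52 thousand.
Broad rate = 70.02 / 1,009.52 = 6.94%.

Broad underutilization rate ≈ 6.94%.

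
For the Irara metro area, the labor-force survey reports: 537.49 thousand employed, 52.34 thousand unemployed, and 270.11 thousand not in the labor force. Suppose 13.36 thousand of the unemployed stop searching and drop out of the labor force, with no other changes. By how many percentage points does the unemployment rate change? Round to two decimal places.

Initially, labor force = 537.49 + 52.34 = 589.83 thousand, so u = 52.34/589.83 = 8.87%.
After the change, unemployed and labor force both fall by 13.36 → E = 537.49, U = 38.98, labor force = 576.47 thousand.
New unemployment rate = 38.98 / 576.47 = 6.76%.
Change = 6.76% − 8.87% = −2.11 percentage points.

The unemployment rate changes by −2.11 percentage points.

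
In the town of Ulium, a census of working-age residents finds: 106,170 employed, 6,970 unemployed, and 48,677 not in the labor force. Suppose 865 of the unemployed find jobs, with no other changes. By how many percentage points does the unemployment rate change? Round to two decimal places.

The unemployment rate changes by −0.76 percentage points.

Initially, labor force = 106,170 + 6,970 = 113,140, so u = 6,970/113,140 = 6.16%.
After the change, unemployed falls and employed rises by 865; labor force unchanged → E = 107,035, U = 6,105, labor force = 113,140.
New unemployment rate = 6,105 / 113,140 = 5.40%.
Change = 5.40% − 6.16% = −0.76 percentage points.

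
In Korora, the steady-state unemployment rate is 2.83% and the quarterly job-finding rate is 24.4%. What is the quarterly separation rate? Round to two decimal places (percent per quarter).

Separation rate ≈ 0.71% per quarter.

From u* = s/(s+f): s = u·f/(1−u).
s = 0.0283 × 24.4 / (1 − 0.0283) = 0.6905 / 0.9717 ≈ 0.71% per quarter.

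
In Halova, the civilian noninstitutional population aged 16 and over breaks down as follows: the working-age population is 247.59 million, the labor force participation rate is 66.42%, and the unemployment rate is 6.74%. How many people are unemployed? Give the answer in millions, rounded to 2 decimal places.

Labor force = 0.6642 × 247.59 = 164.45 million.
Unemployed = 0.0674 × 164.45 ≈ 11.08 million.

About 11.08 million are unemployed.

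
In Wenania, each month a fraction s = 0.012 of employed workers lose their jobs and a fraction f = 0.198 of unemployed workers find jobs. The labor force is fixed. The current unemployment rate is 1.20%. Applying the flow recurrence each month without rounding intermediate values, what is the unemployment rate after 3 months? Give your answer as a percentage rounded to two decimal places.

Unemployment rate after three months ≈ 3.49%.

With a fixed labor force, u_{t+1} = u_t + s·(1−u_t) − f·u_t = u_t·(1−s−f) + s.
Here 1−s−f = 0.790 and s = 0.012.
u_1 = 0.012000 × 0.790 + 0.012 = 0.021480.
u_2 = 0.021480 × 0.790 + 0.012 = 0.028969.
u_3 = 0.028969 × 0.790 + 0.012 = 0.034886.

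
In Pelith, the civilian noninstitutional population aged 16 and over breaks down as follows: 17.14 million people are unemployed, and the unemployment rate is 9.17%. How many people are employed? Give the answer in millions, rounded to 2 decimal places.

Labor force = U / u = 17.14 / 0.0917 ≈ 186.91 million.
Employed = labor force − unemployed = 186.91 − 17.14 = 169.77 million.

About 169.77 million are employed.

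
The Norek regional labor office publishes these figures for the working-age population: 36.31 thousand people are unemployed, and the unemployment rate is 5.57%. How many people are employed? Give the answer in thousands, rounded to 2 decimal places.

About 615.58 thousand are employed.

Labor force = U / u = 36.31 / 0.0557 ≈ 651.89 thousand.
Employed = labor force − unemployed = 651.89 − 36.31 = 615.58 thousand.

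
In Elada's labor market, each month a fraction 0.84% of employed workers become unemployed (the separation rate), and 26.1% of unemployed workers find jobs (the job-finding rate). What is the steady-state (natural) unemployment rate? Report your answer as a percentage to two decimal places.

At steady state the flows balance: s·E = f·U, so U/(E+U) = s/(s+f).
u* = 0.84 / (0.84 + 26.1) = 0.84 / 26.94 = 3.12%.

Steady-state unemployment rate ≈ 3.12%.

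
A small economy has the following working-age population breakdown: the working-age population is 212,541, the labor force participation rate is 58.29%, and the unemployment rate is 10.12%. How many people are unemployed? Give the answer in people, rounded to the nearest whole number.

About 12,538 are unemployed.

Labor force = 0.5829 × 212,541 = 123,890.
Unemployed = 0.1012 × 123,890 ≈ 12,538.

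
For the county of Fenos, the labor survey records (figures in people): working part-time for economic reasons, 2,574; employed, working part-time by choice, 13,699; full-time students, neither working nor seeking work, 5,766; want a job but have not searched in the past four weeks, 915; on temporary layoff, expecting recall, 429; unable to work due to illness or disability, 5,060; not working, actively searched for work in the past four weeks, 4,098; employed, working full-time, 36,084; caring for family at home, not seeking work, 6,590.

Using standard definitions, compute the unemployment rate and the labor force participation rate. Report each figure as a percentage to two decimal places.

Employed = 2,574 + 13,699 + 36,084 = 52,357 (anyone who worked, including part-time for economic reasons, counts as employed).
Unemployed = 429 + 4,098 = 4,527 (jobless and actively searching, or on temporary layoff).
Labor force = 52,357 + 4,527 = 56,884.
Not in labor force = 5,766 + 915 + 5,060 + 6,590 = 18,331 (those not working and not actively searching are outside the labor force — including those who want a job but have given up searching).
Civilian working-age population = 56,884 + 18,331 = 75,215.
Unemployment rate = 4,527 / 56,884 = 7.96%.
Labor force participation rate = 56,884 / 75,215 = 75.63%.

Unemployment rate ≈ 7.96%; labor force participation rate ≈ 75.63%.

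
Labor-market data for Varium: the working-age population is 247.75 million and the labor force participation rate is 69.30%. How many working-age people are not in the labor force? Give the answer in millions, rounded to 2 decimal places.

About 76.06 million are not in the labor force.

Share not in the labor force = 1 − 0.6930 = 0.3070.
Not in labor force = 0.3070 × 247.75 ≈ 76.06 million.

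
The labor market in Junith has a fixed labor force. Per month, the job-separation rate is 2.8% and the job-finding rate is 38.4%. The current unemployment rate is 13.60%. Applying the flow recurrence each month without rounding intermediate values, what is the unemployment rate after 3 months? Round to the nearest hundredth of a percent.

With a fixed labor force, u_{t+1} = u_t + s·(1−u_t) − f·u_t = u_t·(1−s−f) + s.
Here 1−s−f = 0.588 and s = 0.028.
u_1 = 0.136000 × 0.588 + 0.028 = 0.107968.
u_2 = 0.107968 × 0.588 + 0.028 = 0.091485.
u_3 = 0.091485 × 0.588 + 0.028 = 0.081793.

Unemployment rate after three months ≈ 8.18%.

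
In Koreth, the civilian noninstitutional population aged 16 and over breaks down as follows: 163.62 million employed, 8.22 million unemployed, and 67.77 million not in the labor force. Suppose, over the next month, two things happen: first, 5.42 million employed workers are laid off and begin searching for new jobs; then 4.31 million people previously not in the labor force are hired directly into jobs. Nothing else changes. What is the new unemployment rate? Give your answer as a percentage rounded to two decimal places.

Initially, labor force = 163.62 + 8.22 = 171.84 million, so u = 8.22/171.84 = 4.78%.
After the first change, employed falls and unemployed rises by 5.42; labor force unchanged → E = 158.20, U = 13.64, labor force = 171.84 million.
After the second change, employed and labor force both rise by 4.31; unemployed unchanged → E = 162.51, U = 13.64, labor force = 176.15 million.
New unemployment rate = 13.64 / 176.15 = 7.74%.

New unemployment rate ≈ 7.74%.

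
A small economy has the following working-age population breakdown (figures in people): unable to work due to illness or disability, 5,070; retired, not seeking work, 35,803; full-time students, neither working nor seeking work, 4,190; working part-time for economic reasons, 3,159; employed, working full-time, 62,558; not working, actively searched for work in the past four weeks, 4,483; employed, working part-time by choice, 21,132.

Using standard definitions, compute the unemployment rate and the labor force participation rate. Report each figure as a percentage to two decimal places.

Unemployment rate ≈ 4.91%; labor force participation rate ≈ 66.96%.

Employed = 3,159 + 62,558 + 21,132 = 86,849 (anyone who worked, including part-time for economic reasons, counts as employed).
Unemployed = 4,483.
Labor force = 86,849 + 4,483 = 91,332.
Not in labor force = 5,070 + 35,803 + 4,190 = 45,063 (those not working and not actively searching are outside the labor force).
Civilian working-age population = 91,332 + 45,063 = 136,395.
Unemployment rate = 4,483 / 91,332 = 4.91%.
Labor force participation rate = 91,332 / 136,395 = 66.96%.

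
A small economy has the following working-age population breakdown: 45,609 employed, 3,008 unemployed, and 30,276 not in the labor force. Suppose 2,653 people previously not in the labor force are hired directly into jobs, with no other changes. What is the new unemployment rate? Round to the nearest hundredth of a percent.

New unemployment rate ≈ 5.87%.

Initially, labor force = 45,609 + 3,008 = 48,617, so u = 3,008/48,617 = 6.19%.
After the change, employed and labor force both rise by 2,653; unemployed unchanged → E = 48,262, U = 3,008, labor force = 51,270.
New unemployment rate = 3,008 / 51,270 = 5.87%.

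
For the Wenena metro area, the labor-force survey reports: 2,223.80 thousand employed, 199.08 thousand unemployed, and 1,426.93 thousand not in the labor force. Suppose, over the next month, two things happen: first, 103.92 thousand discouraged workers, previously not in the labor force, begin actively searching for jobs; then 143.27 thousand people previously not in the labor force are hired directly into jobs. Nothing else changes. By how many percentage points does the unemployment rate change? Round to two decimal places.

The unemployment rate changes by +3.13 percentage points.

Initially, labor force = 2,223.80 + 199.08 = 2,422.88 thousand, so u = 199.08/2,422.88 = 8.22%.
After the first change, unemployed and labor force both rise by 103.92 → E = 2,223.80, U = 303.00, labor force = 2,526.80 thousand.
After the second change, employed and labor force both rise by 143.27; unemployed unchanged → E = 2,367.07, U = 303.00, labor force = 2,670.07 thousand.
New unemployment rate = 303.00 / 2,670.07 = 11.35%.
Change = 11.35% − 8.22% = +3.13 percentage points.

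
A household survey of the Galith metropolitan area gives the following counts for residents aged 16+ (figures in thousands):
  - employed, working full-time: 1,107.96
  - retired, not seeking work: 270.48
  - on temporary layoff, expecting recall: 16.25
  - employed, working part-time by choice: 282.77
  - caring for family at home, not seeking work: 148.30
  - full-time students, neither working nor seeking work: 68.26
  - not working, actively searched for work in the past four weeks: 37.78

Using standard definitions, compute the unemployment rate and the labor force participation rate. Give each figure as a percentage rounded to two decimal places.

Employed = 1,107.96 + 282.77 = 1,390.73 thousand.
Unemployed = 16.25 + 37.78 = 54.03 thousand (jobless and actively searching, or on temporary layoff).
Labor force = 1,390.73 + 54.03 = 1,444.76 thousand.
Not in labor force = 270.48 + 148.30 + 68.26 = 487.04 thousand (those not working and not actively searching are outside the labor force).
Civilian working-age population = 1,444.76 + 487.04 = 1,931.80 thousand.
Unemployment rate = 54.03 / 1,444.76 = 3.74%.
Labor force participation rate = 1,444.76 / 1,931.80 = 74.79%.

Unemployment rate ≈ 3.74%; labor force participation rate ≈ 74.79%.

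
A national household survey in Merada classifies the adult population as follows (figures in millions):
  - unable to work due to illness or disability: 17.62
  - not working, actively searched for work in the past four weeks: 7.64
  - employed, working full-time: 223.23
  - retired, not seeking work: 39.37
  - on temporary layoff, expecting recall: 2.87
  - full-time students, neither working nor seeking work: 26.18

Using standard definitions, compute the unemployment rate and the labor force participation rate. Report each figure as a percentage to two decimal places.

Employed = 223.23 million.
Unemployed = 7.64 + 2.87 = 10.51 million (jobless and actively searching, or on temporary layoff).
Labor force = 223.23 + 10.51 = 233.74 million.
Not in labor force = 17.62 + 39.37 + 26.18 = 83.17 million (those not working and not actively searching are outside the labor force).
Civilian working-age population = 233.74 + 83.17 = 316.91 million.
Unemployment rate = 10.51 / 233.74 = 4.50%.
Labor force participation rate = 233.74 / 316.91 = 73.76%.

Unemployment rate ≈ 4.50%; labor force participation rate ≈ 73.76%.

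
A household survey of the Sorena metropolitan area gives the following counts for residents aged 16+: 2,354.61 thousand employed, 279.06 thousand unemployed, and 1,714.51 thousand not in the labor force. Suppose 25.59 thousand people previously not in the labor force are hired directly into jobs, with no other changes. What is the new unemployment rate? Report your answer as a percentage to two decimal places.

Initially, labor force = 2,354.61 + 279.06 = 2,633.67 thousand, so u = 279.06/2,633.67 = 10.60%.
After the change, employed and labor force both rise by 25.59; unemployed unchanged → E = 2,380.20, U = 279.06, labor force = 2,659.26 thousand.
New unemployment rate = 279.06 / 2,659.26 = 10.49%.

New unemployment rate ≈ 10.49%.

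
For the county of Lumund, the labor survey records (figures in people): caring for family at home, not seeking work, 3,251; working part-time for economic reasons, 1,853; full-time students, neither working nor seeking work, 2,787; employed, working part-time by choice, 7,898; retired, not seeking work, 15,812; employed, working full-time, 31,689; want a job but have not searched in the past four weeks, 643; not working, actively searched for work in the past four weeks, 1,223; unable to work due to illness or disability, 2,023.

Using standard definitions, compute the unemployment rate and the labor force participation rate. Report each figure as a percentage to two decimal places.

Employed = 1,853 + 7,898 + 31,689 = 41,440 (anyone who worked, including part-time for economic reasons, counts as employed).
Unemployed = 1,223.
Labor force = 41,440 + 1,223 = 42,663.
Not in labor force = 3,251 + 2,787 + 15,812 + 643 + 2,023 = 24,516 (those not working and not actively searching are outside the labor force — including those who want a job but have given up searching).
Civilian working-age population = 42,663 + 24,516 = 67,179.
Unemployment rate = 1,223 / 42,663 = 2.87%.
Labor force participation rate = 42,663 / 67,179 = 63.51%.

Unemployment rate ≈ 2.87%; labor force participation rate ≈ 63.51%.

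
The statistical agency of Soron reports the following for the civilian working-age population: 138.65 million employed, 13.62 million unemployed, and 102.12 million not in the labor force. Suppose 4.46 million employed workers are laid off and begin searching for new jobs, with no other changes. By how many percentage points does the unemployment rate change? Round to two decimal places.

Initially, labor force = 138.65 + 13.62 = 152.27 million, so u = 13.62/152.27 = 8.94%.
After the change, employed falls and unemployed rises by 4.46; labor force unchanged → E = 134.19, U = 18.08, labor force = 152.27 million.
New unemployment rate = 18.08 / 152.27 = 11.87%.
Change = 11.87% − 8.94% = +2.93 percentage points.

The unemployment rate changes by +2.93 percentage points.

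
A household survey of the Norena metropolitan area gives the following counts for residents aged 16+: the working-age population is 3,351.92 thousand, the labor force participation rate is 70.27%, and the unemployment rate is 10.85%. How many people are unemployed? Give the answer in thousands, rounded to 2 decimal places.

About 255.56 thousand are unemployed.

Labor force = 0.7027 × 3,351.92 = 2,355.39 thousand.
Unemployed = 0.1085 × 2,355.39 ≈ 255.56 thousand.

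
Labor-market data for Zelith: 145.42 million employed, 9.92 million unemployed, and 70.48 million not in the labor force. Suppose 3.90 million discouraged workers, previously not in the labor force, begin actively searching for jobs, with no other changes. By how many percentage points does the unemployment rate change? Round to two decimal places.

The unemployment rate changes by +2.29 percentage points.

Initially, labor force = 145.42 + 9.92 = 155.34 million, so u = 9.92/155.34 = 6.39%.
After the change, unemployed and labor force both rise by 3.90 → E = 145.42, U = 13.82, labor force = 159.24 million.
New unemployment rate = 13.82 / 159.24 = 8.68%.
Change = 8.68% − 6.39% = +2.29 percentage points.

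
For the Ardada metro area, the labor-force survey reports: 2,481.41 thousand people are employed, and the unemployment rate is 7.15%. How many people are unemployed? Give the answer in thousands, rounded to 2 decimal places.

About 191.08 thousand are unemployed.

Let U be the number unemployed. The labor force is E + U, and U/(E+U) = 0.0715.
So U = 0.0715 × 2,481.41 / (1 − 0.0715) = 177.4208 / 0.9285 ≈ 191.08 thousand.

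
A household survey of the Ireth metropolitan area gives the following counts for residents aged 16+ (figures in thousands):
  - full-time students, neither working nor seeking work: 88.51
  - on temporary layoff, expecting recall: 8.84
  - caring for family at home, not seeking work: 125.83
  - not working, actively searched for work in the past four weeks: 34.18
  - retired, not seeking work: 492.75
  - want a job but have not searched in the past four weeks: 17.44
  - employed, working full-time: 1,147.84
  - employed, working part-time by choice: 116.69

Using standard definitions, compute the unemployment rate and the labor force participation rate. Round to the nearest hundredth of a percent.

Employed = 1,147.84 + 116.69 = 1,264.53 thousand.
Unemployed = 8.84 + 34.18 = 43.02 thousand (jobless and actively searching, or on temporary layoff).
Labor force = 1,264.53 + 43.02 = 1,307.55 thousand.
Not in labor force = 88.51 + 125.83 + 492.75 + 17.44 = 724.53 thousand (those not working and not actively searching are outside the labor force — including those who want a job but have given up searching).
Civilian working-age population = 1,307.55 + 724.53 = 2,032.08 thousand.
Unemployment rate = 43.02 / 1,307.55 = 3.29%.
Labor force participation rate = 1,307.55 / 2,032.08 = 64.35%.

Unemployment rate ≈ 3.29%; labor force participation rate ≈ 64.35%.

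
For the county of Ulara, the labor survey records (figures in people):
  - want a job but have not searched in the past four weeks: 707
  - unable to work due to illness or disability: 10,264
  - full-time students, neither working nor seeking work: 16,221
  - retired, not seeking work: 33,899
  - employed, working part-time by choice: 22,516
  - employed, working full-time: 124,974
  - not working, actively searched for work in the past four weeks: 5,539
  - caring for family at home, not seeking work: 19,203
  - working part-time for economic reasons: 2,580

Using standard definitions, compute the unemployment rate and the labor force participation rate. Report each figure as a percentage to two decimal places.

Unemployment rate ≈ 3.56%; labor force participation rate ≈ 65.96%.

Employed = 22,516 + 124,974 + 2,580 = 150,070 (anyone who worked, including part-time for economic reasons, counts as employed).
Unemployed = 5,539.
Labor force = 150,070 + 5,539 = 155,609.
Not in labor force = 707 + 10,264 + 16,221 + 33,899 + 19,203 = 80,294 (those not working and not actively searching are outside the labor force — including those who want a job but have given up searching).
Civilian working-age population = 155,609 + 80,294 = 235,903.
Unemployment rate = 5,539 / 155,609 = 3.56%.
Labor force participation rate = 155,609 / 235,903 = 65.96%.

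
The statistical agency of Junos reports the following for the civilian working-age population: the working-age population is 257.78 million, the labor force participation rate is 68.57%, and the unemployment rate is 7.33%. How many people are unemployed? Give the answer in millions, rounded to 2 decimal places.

About 12.96 million are unemployed.

Labor force = 0.6857 × 257.78 = 176.76 million.
Unemployed = 0.0733 × 176.76 ≈ 12.96 million.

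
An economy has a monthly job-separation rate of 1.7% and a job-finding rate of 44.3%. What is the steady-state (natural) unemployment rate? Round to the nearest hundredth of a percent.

At steady state the flows balance: s·E = f·U, so U/(E+U) = s/(s+f).
u* = 1.7 / (1.7 + 44.3) = 1.7 / 46.00 = 3.70%.

Steady-state unemployment rate ≈ 3.70%.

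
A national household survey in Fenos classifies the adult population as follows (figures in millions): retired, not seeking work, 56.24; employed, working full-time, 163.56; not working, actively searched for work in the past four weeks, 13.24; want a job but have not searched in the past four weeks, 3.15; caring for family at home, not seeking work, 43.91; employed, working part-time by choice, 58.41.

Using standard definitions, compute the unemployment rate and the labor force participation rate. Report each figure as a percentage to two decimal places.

Employed = 163.56 + 58.41 = 221.97 million.
Unemployed = 13.24 million.
Labor force = 221.97 + 13.24 = 235.21 million.
Not in labor force = 56.24 + 3.15 + 43.91 = 103.30 million (those not working and not actively searching are outside the labor force — including those who want a job but have given up searching).
Civilian working-age population = 235.21 + 103.30 = 338.51 million.
Unemployment rate = 13.24 / 235.21 = 5.63%.
Labor force participation rate = 235.21 / 338.51 = 69.48%.

Unemployment rate ≈ 5.63%; labor force participation rate ≈ 69.48%.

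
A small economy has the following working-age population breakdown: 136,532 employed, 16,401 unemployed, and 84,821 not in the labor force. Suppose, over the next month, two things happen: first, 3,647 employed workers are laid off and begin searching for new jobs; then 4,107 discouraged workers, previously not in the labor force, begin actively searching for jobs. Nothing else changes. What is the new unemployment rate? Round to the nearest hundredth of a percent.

New unemployment rate ≈ 15.38%.

Initially, labor force = 136,532 + 16,401 = 152,933, so u = 16,401/152,933 = 10.72%.
After the first change, employed falls and unemployed rises by 3,647; labor force unchanged → E = 132,885, U = 20,048, labor force = 152,933.
After the second change, unemployed and labor force both rise by 4,107 → E = 132,885, U = 24,155, labor force = 157,040.
New unemployment rate = 24,155 / 157,040 = 15.38%.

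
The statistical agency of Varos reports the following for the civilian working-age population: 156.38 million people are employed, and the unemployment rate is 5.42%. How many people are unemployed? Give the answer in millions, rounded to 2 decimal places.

About 8.96 million are unemployed.

Let U be the number unemployed. The labor force is E + U, and U/(E+U) = 0.0542.
So U = 0.0542 × 156.38 / (1 − 0.0542) = 8.4758 / 0.9458 ≈ 8.96 million.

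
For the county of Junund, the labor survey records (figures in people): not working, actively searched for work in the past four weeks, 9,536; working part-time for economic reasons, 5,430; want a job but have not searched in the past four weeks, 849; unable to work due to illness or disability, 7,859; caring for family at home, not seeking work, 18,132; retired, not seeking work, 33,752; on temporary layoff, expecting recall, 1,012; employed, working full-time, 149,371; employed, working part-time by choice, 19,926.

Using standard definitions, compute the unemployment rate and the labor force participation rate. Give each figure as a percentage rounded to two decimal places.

Unemployment rate ≈ 5.69%; labor force participation rate ≈ 75.36%.

Employed = 5,430 + 149,371 + 19,926 = 174,727 (anyone who worked, including part-time for economic reasons, counts as employed).
Unemployed = 9,536 + 1,012 = 10,548 (jobless and actively searching, or on temporary layoff).
Labor force = 174,727 + 10,548 = 185,275.
Not in labor force = 849 + 7,859 + 18,132 + 33,752 = 60,592 (those not working and not actively searching are outside the labor force — including those who want a job but have given up searching).
Civilian working-age population = 185,275 + 60,592 = 245,867.
Unemployment rate = 10,548 / 185,275 = 5.69%.
Labor force participation rate = 185,275 / 245,867 = 75.36%.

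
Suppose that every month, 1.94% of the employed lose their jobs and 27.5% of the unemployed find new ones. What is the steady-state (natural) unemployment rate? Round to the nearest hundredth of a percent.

Steady-state unemployment rate ≈ 6.59%.

At steady state the flows balance: s·E = f·U, so U/(E+U) = s/(s+f).
u* = 1.94 / (1.94 + 27.5) = 1.94 / 29.44 = 6.59%.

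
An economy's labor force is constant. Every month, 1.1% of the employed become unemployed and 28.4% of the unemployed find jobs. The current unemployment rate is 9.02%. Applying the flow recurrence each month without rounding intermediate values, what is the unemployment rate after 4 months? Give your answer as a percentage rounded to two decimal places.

Unemployment rate after four months ≈ 5.04%.

With a fixed labor force, u_{t+1} = u_t + s·(1−u_t) − f·u_t = u_t·(1−s−f) + s.
Here 1−s−f = 0.705 and s = 0.011.
u_1 = 0.090200 × 0.705 + 0.011 = 0.074591.
u_2 = 0.074591 × 0.705 + 0.011 = 0.063587.
u_3 = 0.063587 × 0.705 + 0.011 = 0.055829.
u_4 = 0.055829 × 0.705 + 0.011 = 0.050359.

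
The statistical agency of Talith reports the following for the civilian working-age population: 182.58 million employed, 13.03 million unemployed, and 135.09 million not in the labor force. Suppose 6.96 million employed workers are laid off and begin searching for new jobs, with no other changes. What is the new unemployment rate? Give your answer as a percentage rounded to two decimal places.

Initially, labor force = 182.58 + 13.03 = 195.61 million, so u = 13.03/195.61 = 6.66%.
After the change, employed falls and unemployed rises by 6.96; labor force unchanged → E = 175.62, U = 19.99, labor force = 195.61 million.
New unemployment rate = 19.99 / 195.61 = 10.22%.

New unemployment rate ≈ 10.22%.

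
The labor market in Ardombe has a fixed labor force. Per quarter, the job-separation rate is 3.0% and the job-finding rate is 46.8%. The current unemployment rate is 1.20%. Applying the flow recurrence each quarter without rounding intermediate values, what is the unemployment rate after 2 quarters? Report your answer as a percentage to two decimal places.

Unemployment rate after two quarters ≈ 4.81%.

With a fixed labor force, u_{t+1} = u_t + s·(1−u_t) − f·u_t = u_t·(1−s−f) + s.
Here 1−s−f = 0.502 and s = 0.030.
u_1 = 0.012000 × 0.502 + 0.030 = 0.036024.
u_2 = 0.036024 × 0.502 + 0.030 = 0.048084.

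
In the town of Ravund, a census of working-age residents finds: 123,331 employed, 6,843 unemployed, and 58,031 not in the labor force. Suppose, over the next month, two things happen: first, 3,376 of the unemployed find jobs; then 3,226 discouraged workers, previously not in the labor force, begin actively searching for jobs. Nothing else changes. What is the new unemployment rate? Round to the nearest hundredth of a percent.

Initially, labor force = 123,331 + 6,843 = 130,174, so u = 6,843/130,174 = 5.26%.
After the first change, unemployed falls and employed rises by 3,376; labor force unchanged → E = 126,707, U = 3,467, labor force = 130,174.
After the second change, unemployed and labor force both rise by 3,226 → E = 126,707, U = 6,693, labor force = 133,400.
New unemployment rate = 6,693 / 133,400 = 5.02%.

New unemployment rate ≈ 5.02%.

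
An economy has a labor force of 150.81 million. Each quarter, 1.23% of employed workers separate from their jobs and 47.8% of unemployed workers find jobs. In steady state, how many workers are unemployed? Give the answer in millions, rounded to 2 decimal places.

Steady-state unemployment rate u* = s/(s+f) = 1.23/(1.23+47.8) = 0.025087.
Unemployed = u* × labor force = 0.025087 × 150.81 ≈ 3.78 million.

About 3.78 million are unemployed in steady state.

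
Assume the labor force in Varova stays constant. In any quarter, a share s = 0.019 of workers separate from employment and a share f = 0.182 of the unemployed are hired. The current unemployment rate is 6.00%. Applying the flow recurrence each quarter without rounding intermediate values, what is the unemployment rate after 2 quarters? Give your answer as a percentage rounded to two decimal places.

With a fixed labor force, u_{t+1} = u_t + s·(1−u_t) − f·u_t = u_t·(1−s−f) + s.
Here 1−s−f = 0.799 and s = 0.019.
u_1 = 0.060000 × 0.799 + 0.019 = 0.066940.
u_2 = 0.066940 × 0.799 + 0.019 = 0.072485.

Unemployment rate after two quarters ≈ 7.25%.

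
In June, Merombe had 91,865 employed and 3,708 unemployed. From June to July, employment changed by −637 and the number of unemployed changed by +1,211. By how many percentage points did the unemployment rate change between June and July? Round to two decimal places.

The unemployment rate changed by +1.24 percentage points.

June: labor force = 91,865 + 3,708 = 95,573; u = 3,708/95,573 = 3.88%.
July: labor force = 91,228 + 4,919 = 96,147; u = 4,919/96,147 = 5.12%.
Change = 5.12% − 3.88% = +1.24 pp.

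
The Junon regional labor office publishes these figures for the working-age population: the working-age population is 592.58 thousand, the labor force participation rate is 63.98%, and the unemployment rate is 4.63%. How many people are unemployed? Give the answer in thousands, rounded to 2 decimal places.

About 17.55 thousand are unemployed.

Labor force = 0.6398 × 592.58 = 379.13 thousand.
Unemployed = 0.0463 × 379.13 ≈ 17.55 thousand.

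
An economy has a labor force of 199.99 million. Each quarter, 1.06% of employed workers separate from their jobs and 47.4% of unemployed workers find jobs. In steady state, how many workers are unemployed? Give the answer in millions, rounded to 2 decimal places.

Steady-state unemployment rate u* = s/(s+f) = 1.06/(1.06+47.4) = 0.021874.
Unemployed = u* × labor force = 0.021874 × 199.99 ≈ 4.37 million.

About 4.37 million are unemployed in steady state.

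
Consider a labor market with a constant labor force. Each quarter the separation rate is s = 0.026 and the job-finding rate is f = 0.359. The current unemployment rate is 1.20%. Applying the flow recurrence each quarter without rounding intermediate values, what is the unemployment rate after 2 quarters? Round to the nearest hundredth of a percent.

With a fixed labor force, u_{t+1} = u_t + s·(1−u_t) − f·u_t = u_t·(1−s−f) + s.
Here 1−s−f = 0.615 and s = 0.026.
u_1 = 0.012000 × 0.615 + 0.026 = 0.033380.
u_2 = 0.033380 × 0.615 + 0.026 = 0.046529.

Unemployment rate after two quarters ≈ 4.65%.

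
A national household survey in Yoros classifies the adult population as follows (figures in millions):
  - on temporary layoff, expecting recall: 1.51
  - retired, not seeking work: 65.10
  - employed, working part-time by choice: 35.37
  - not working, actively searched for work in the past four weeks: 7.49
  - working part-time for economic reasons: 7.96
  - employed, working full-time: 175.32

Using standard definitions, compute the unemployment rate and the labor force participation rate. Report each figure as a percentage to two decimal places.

Employed = 35.37 + 7.96 + 175.32 = 218.65 million (anyone who worked, including part-time for economic reasons, counts as employed).
Unemployed = 1.51 + 7.49 = 9.00 million (jobless and actively searching, or on temporary layoff).
Labor force = 218.65 + 9.00 = 227.65 million.
Not in labor force = 65.10 million (those not working and not actively searching are outside the labor force).
Civilian working-age population = 227.65 + 65.10 = 292.75 million.
Unemployment rate = 9.00 / 227.65 = 3.95%.
Labor force participation rate = 227.65 / 292.75 = 77.76%.

Unemployment rate ≈ 3.95%; labor force participation rate ≈ 77.76%.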